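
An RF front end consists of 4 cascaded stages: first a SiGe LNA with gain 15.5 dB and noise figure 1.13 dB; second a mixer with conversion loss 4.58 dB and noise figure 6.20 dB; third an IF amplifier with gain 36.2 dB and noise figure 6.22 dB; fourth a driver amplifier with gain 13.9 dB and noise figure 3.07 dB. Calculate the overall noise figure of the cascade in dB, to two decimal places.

Convert to linear (a loss of L dB is a gain of −L dB): F_i = 10^(NF_i/10), G_i = 10^(G_i,dB/10)
  Stage 1: F_1 = 10^(1.13/10) = 1.297, G_1 = 10^(15.5/10) = 35.48
  Stage 2: F_2 = 10^(6.20/10) = 4.169, G_2 = 10^(−4.58/10) = 0.3483
  Stage 3: F_3 = 10^(6.22/10) = 4.188, G_3 = 10^(36.2/10) = 4169
  Stage 4: F_4 = 10^(3.07/10) = 2.028, G_4 = 10^(13.9/10) = 24.55
Friis cascade:
  F = 1.297 + (4.169 − 1)/35.48 + (4.188 − 1)/12.36 + (2.028 − 1)/5.152×10⁴ = 1.644
NF = 10 log₁₀(1.644) = 2.16 dB

2.16 dB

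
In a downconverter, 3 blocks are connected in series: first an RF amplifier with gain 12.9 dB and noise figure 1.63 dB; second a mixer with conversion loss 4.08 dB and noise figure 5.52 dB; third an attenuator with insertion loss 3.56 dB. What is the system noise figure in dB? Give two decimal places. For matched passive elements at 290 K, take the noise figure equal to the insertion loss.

2.44 dB

Convert to linear (a loss of L dB is a gain of −L dB): F_i = 10^(NF_i/10), G_i = 10^(G_i,dB/10)
  Stage 1: F_1 = 10^(1.63/10) = 1.455, G_1 = 10^(12.9/10) = 19.50
  Stage 2: F_2 = 10^(5.52/10) = 3.565, G_2 = 10^(−4.08/10) = 0.3908
  Stage 3: F_3 = 10^(3.56/10) = 2.270, G_3 = 10^(−3.56/10) = 0.4406
Friis cascade:
  F = 1.455 + (3.565 − 1)/19.50 + (2.270 − 1)/7.621 = 1.754
NF = 10 log₁₀(1.754) = 2.44 dB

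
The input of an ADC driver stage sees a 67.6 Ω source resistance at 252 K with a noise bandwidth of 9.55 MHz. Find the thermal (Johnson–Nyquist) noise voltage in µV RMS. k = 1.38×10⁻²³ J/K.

3.00 µV

V_n = √(4kTRB)
4kTRB = 4 × 1.38×10⁻²³ × 252 × 6.76×10¹ × 9.55×10⁶ = 8.98×10⁻¹² V²
V_n = √(8.98×10⁻¹²) = 3.00×10⁻⁶ V = 3.00 µV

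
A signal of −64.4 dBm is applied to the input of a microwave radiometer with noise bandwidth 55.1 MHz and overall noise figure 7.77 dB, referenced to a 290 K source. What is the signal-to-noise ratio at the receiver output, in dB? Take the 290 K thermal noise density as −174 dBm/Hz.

24.4 dB

Noise floor: N = −174 + 10 log₁₀(B) + NF
10 log₁₀(5.51×10⁷) = 77.41 dB
N = −174 + 77.41 + 7.77 = −88.82 dBm
SNR = P_sig − N = −64.4 − (−88.82) = 24.42 dB → 24.4 dB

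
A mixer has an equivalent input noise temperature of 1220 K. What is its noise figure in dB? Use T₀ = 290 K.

F = 1 + T_e/T₀ = 1 + 1220/290 = 5.2069
NF = 10 log₁₀(5.2069) = 7.17 dB

7.17 dB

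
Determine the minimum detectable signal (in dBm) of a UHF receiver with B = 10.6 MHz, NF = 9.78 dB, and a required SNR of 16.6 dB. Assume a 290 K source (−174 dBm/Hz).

Sensitivity = −174 + 10 log₁₀(B) + NF + SNR_min
= −174 + 70.25 + 9.78 + 16.6
= −77.37 dBm → −77.4 dBm

−77.4 dBm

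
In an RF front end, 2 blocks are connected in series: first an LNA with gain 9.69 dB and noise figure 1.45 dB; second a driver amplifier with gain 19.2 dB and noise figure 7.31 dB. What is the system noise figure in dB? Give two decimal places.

2.71 dB

Convert to linear (a loss of L dB is a gain of −L dB): F_i = 10^(NF_i/10), G_i = 10^(G_i,dB/10)
  Stage 1: F_1 = 10^(1.45/10) = 1.396, G_1 = 10^(9.69/10) = 9.311
  Stage 2: F_2 = 10^(7.31/10) = 5.383, G_2 = 10^(19.2/10) = 83.18
Friis cascade:
  F = 1.396 + (5.383 − 1)/9.311 = 1.867
NF = 10 log₁₀(1.867) = 2.71 dB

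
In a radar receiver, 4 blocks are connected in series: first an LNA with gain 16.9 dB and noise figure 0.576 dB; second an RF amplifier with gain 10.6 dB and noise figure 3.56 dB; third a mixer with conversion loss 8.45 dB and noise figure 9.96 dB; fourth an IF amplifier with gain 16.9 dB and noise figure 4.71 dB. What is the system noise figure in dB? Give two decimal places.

Convert to linear (a loss of L dB is a gain of −L dB): F_i = 10^(NF_i/10), G_i = 10^(G_i,dB/10)
  Stage 1: F_1 = 10^(0.576/10) = 1.142, G_1 = 10^(16.9/10) = 48.98
  Stage 2: F_2 = 10^(3.56/10) = 2.270, G_2 = 10^(10.6/10) = 11.48
  Stage 3: F_3 = 10^(9.96/10) = 9.908, G_3 = 10^(−8.45/10) = 0.1429
  Stage 4: F_4 = 10^(4.71/10) = 2.958, G_4 = 10^(16.9/10) = 48.98
Friis cascade:
  F = 1.142 + (2.270 − 1)/48.98 + (9.908 − 1)/562.3 + (2.958 − 1)/80.35 = 1.208
NF = 10 log₁₀(1.208) = 0.82 dB

0.82 dB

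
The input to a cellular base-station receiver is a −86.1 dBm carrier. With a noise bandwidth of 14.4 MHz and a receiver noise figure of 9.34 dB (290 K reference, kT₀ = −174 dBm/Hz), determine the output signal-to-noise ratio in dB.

Noise floor: N = −174 + 10 log₁₀(B) + NF
10 log₁₀(1.44×10⁷) = 71.58 dB
N = −174 + 71.58 + 9.34 = −93.08 dBm
SNR = P_sig − N = −86.1 − (−93.08) = 6.98 dB → 7.0 dB

7.0 dB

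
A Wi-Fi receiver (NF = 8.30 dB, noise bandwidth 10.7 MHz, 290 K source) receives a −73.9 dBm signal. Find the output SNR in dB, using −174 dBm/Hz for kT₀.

21.5 dB

Noise floor: N = −174 + 10 log₁₀(B) + NF
10 log₁₀(1.07×10⁷) = 70.29 dB
N = −174 + 70.29 + 8.30 = −95.41 dBm
SNR = P_sig − N = −73.9 − (−95.41) = 21.51 dB → 21.5 dB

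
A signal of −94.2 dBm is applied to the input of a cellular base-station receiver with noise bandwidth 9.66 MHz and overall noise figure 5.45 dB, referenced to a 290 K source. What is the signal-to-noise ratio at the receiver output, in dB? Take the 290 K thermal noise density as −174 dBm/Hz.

Noise floor: N = −174 + 10 log₁₀(B) + NF
10 log₁₀(9.66×10⁶) = 69.85 dB
N = −174 + 69.85 + 5.45 = −98.70 dBm
SNR = P_sig − N = −94.2 − (−98.70) = 4.50 dB → 4.5 dB

4.5 dB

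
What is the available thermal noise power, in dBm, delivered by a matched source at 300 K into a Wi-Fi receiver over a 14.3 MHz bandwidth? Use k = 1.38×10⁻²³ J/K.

P_n = kTB = 1.38×10⁻²³ × 300 × 1.43×10⁷ = 5.92×10⁻¹⁴ W
In dBm: 10 log₁₀(5.92×10⁻¹⁴ / 10⁻³) = −102.3 dBm

−102.3 dBm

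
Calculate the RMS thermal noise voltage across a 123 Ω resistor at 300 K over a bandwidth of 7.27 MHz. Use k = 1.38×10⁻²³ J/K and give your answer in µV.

V_n = √(4kTRB)
4kTRB = 4 × 1.38×10⁻²³ × 300 × 1.23×10² × 7.27×10⁶ = 1.48×10⁻¹¹ V²
V_n = √(1.48×10⁻¹¹) = 3.85×10⁻⁶ V = 3.85 µV

3.85 µV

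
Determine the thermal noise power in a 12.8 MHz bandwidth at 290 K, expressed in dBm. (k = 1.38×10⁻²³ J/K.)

P_n = kTB = 1.38×10⁻²³ × 290 × 1.28×10⁷ = 5.12×10⁻¹⁴ W
In dBm: 10 log₁₀(5.12×10⁻¹⁴ / 10⁻³) = −102.9 dBm

−102.9 dBm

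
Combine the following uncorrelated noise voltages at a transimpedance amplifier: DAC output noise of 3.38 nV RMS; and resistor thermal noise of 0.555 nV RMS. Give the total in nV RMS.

3.43 nV

Uncorrelated sources add in power (mean-square): V_tot = √(ΣV_i²)
V_tot = √[(3.38×10⁻⁹)² + (5.55×10⁻¹⁰)²] = 3.43×10⁻⁹ V = 3.43 nV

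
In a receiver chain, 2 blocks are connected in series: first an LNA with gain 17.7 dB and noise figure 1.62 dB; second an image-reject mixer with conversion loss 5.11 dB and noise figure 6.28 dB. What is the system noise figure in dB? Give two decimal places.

Convert to linear (a loss of L dB is a gain of −L dB): F_i = 10^(NF_i/10), G_i = 10^(G_i,dB/10)
  Stage 1: F_1 = 10^(1.62/10) = 1.452, G_1 = 10^(17.7/10) = 58.88
  Stage 2: F_2 = 10^(6.28/10) = 4.246, G_2 = 10^(−5.11/10) = 0.3083
Friis cascade:
  F = 1.452 + (4.246 − 1)/58.88 = 1.507
NF = 10 log₁₀(1.507) = 1.78 dB

1.78 dB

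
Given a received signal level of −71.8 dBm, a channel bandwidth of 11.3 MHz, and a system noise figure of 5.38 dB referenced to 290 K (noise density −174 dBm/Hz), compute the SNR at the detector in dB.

Noise floor: N = −174 + 10 log₁₀(B) + NF
10 log₁₀(1.13×10⁷) = 70.53 dB
N = −174 + 70.53 + 5.38 = −98.09 dBm
SNR = P_sig − N = −71.8 − (−98.09) = 26.29 dB → 26.3 dB

26.3 dB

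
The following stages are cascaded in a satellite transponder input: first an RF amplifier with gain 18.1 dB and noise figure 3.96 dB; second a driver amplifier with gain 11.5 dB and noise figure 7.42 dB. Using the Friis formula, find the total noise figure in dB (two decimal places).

4.08 dB

Convert to linear (a loss of L dB is a gain of −L dB): F_i = 10^(NF_i/10), G_i = 10^(G_i,dB/10)
  Stage 1: F_1 = 10^(3.96/10) = 2.489, G_1 = 10^(18.1/10) = 64.57
  Stage 2: F_2 = 10^(7.42/10) = 5.521, G_2 = 10^(11.5/10) = 14.13
Friis cascade:
  F = 2.489 + (5.521 − 1)/64.57 = 2.559
NF = 10 log₁₀(2.559) = 4.08 dB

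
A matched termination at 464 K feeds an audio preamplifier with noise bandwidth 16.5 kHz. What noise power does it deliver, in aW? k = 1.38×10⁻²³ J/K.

P_n = kTB = 1.38×10⁻²³ × 464 × 1.65×10⁴ = 1.06×10⁻¹⁶ W = 106 aW

106 aW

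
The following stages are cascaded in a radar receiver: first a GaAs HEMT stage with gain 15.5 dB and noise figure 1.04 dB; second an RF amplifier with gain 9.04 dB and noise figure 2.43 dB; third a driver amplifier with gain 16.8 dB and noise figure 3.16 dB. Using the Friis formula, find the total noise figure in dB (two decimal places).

Convert to linear (a loss of L dB is a gain of −L dB): F_i = 10^(NF_i/10), G_i = 10^(G_i,dB/10)
  Stage 1: F_1 = 10^(1.04/10) = 1.271, G_1 = 10^(15.5/10) = 35.48
  Stage 2: F_2 = 10^(2.43/10) = 1.750, G_2 = 10^(9.04/10) = 8.017
  Stage 3: F_3 = 10^(3.16/10) = 2.070, G_3 = 10^(16.8/10) = 47.86
Friis cascade:
  F = 1.271 + (1.750 − 1)/35.48 + (2.070 − 1)/284.4 = 1.295
NF = 10 log₁₀(1.295) = 1.12 dB

1.12 dB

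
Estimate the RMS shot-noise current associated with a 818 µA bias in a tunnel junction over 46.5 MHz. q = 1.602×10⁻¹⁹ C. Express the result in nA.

I_n = √(2qI·B)
2qI·B = 2 × 1.602×10⁻¹⁹ × 8.18×10⁻⁴ × 4.65×10⁷ = 1.22×10⁻¹⁴ A²
I_n = √(1.22×10⁻¹⁴) = 1.10×10⁻⁷ A = 110 nA

110 nA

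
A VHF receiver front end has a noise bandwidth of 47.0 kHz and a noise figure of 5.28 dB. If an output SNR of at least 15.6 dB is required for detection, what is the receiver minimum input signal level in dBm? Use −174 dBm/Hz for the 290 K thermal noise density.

Sensitivity = −174 + 10 log₁₀(B) + NF + SNR_min
= −174 + 46.72 + 5.28 + 15.6
= −106.40 dBm → −106.4 dBm

−106.4 dBm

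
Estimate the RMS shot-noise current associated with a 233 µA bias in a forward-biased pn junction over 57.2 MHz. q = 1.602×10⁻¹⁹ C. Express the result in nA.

65.3 nA

I_n = √(2qI·B)
2qI·B = 2 × 1.602×10⁻¹⁹ × 2.33×10⁻⁴ × 5.72×10⁷ = 4.27×10⁻¹⁵ A²
I_n = √(4.27×10⁻¹⁵) = 6.53×10⁻⁸ A = 65.3 nA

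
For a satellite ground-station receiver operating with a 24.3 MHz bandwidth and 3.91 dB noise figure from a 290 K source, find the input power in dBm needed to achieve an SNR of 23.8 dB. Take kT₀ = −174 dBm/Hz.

−72.4 dBm

Sensitivity = −174 + 10 log₁₀(B) + NF + SNR_min
= −174 + 73.86 + 3.91 + 23.8
= −72.43 dBm → −72.4 dBm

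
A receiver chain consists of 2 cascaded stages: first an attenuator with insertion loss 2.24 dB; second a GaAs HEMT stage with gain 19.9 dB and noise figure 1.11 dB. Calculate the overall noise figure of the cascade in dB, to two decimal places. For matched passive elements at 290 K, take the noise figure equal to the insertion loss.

3.35 dB

Convert to linear (a loss of L dB is a gain of −L dB): F_i = 10^(NF_i/10), G_i = 10^(G_i,dB/10)
  Stage 1: F_1 = 10^(2.24/10) = 1.675, G_1 = 10^(−2.24/10) = 0.5970
  Stage 2: F_2 = 10^(1.11/10) = 1.291, G_2 = 10^(19.9/10) = 97.72
Friis cascade:
  F = 1.675 + (1.291 − 1)/0.5970 = 2.163
NF = 10 log₁₀(2.163) = 3.35 dB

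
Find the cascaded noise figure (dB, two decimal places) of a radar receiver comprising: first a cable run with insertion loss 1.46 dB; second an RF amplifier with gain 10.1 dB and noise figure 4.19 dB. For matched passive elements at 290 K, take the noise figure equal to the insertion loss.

5.65 dB

Convert to linear (a loss of L dB is a gain of −L dB): F_i = 10^(NF_i/10), G_i = 10^(G_i,dB/10)
  Stage 1: F_1 = 10^(1.46/10) = 1.400, G_1 = 10^(−1.46/10) = 0.7145
  Stage 2: F_2 = 10^(4.19/10) = 2.624, G_2 = 10^(10.1/10) = 10.23
Friis cascade:
  F = 1.400 + (2.624 − 1)/0.7145 = 3.673
NF = 10 log₁₀(3.673) = 5.65 dB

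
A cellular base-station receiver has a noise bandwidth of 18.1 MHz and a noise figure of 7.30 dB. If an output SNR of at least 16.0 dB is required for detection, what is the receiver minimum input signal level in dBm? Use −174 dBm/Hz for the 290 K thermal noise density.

−78.1 dBm

Sensitivity = −174 + 10 log₁₀(B) + NF + SNR_min
= −174 + 72.58 + 7.30 + 16.0
= −78.12 dBm → −78.1 dBm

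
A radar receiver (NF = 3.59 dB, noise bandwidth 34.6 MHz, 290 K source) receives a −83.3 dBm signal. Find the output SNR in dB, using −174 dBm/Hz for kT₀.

Noise floor: N = −174 + 10 log₁₀(B) + NF
10 log₁₀(3.46×10⁷) = 75.39 dB
N = −174 + 75.39 + 3.59 = −95.02 dBm
SNR = P_sig − N = −83.3 − (−95.02) = 11.72 dB → 11.7 dB

11.7 dB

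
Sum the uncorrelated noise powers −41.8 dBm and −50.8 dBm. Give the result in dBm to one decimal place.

Convert to linear, add, convert back:
P₁ = 6.61×10⁻⁸ W, P₂ = 8.32×10⁻⁹ W
P_tot = 7.44×10⁻⁸ W → 10 log₁₀(P_tot / 10⁻³) = −41.3 dBm

−41.3 dBm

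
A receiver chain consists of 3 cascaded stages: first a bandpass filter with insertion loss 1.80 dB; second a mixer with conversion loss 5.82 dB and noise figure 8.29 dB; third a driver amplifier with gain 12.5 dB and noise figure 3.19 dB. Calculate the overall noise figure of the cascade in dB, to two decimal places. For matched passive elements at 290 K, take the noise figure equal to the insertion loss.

Convert to linear (a loss of L dB is a gain of −L dB): F_i = 10^(NF_i/10), G_i = 10^(G_i,dB/10)
  Stage 1: F_1 = 10^(1.80/10) = 1.514, G_1 = 10^(−1.80/10) = 0.6607
  Stage 2: F_2 = 10^(8.29/10) = 6.745, G_2 = 10^(−5.82/10) = 0.2618
  Stage 3: F_3 = 10^(3.19/10) = 2.084, G_3 = 10^(12.5/10) = 17.78
Friis cascade:
  F = 1.514 + (6.745 − 1)/0.6607 + (2.084 − 1)/0.1730 = 16.48
NF = 10 log₁₀(16.48) = 12.17 dB

12.17 dB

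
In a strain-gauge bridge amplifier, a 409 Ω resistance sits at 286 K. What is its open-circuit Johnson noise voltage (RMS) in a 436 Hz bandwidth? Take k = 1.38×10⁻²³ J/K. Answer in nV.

53.1 nV

V_n = √(4kTRB)
4kTRB = 4 × 1.38×10⁻²³ × 286 × 4.09×10² × 4.36×10² = 2.82×10⁻¹⁵ V²
V_n = √(2.82×10⁻¹⁵) = 5.31×10⁻⁸ V = 53.1 nV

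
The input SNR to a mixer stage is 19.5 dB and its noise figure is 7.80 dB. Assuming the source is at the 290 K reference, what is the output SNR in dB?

11.70 dB

By definition F = SNR_in/SNR_out, so in dB: SNR_out = SNR_in − NF
SNR_out = 19.5 − 7.80 = 11.70 dB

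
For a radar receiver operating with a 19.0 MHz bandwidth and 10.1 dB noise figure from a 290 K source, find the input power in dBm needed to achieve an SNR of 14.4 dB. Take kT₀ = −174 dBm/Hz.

−76.7 dBm

Sensitivity = −174 + 10 log₁₀(B) + NF + SNR_min
= −174 + 72.79 + 10.1 + 14.4
= −76.71 dBm → −76.7 dBm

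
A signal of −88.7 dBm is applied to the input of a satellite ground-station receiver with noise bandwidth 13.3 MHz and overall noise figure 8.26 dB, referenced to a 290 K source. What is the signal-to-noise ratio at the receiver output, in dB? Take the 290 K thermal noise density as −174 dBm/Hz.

Noise floor: N = −174 + 10 log₁₀(B) + NF
10 log₁₀(1.33×10⁷) = 71.24 dB
N = −174 + 71.24 + 8.26 = −94.50 dBm
SNR = P_sig − N = −88.7 − (−94.50) = 5.80 dB → 5.8 dB

5.8 dB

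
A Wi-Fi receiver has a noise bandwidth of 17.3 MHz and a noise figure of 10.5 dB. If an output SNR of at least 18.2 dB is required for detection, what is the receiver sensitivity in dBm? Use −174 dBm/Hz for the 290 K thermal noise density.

−72.9 dBm

Sensitivity = −174 + 10 log₁₀(B) + NF + SNR_min
= −174 + 72.38 + 10.5 + 18.2
= −72.92 dBm → −72.9 dBm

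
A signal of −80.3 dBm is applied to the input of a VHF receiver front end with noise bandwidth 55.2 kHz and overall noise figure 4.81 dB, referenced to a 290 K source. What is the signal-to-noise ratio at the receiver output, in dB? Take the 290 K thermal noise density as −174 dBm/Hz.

41.5 dB

Noise floor: N = −174 + 10 log₁₀(B) + NF
10 log₁₀(5.52×10⁴) = 47.42 dB
N = −174 + 47.42 + 4.81 = −121.77 dBm
SNR = P_sig − N = −80.3 − (−121.77) = 41.47 dB → 41.5 dB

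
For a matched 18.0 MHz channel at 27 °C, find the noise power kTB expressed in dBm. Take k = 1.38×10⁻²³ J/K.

T = 27 °C + 273.15 = 300.15 K
P_n = kTB = 1.38×10⁻²³ × 300.15 × 1.80×10⁷ = 7.46×10⁻¹⁴ W
In dBm: 10 log₁₀(7.46×10⁻¹⁴ / 10⁻³) = −101.3 dBm

−101.3 dBm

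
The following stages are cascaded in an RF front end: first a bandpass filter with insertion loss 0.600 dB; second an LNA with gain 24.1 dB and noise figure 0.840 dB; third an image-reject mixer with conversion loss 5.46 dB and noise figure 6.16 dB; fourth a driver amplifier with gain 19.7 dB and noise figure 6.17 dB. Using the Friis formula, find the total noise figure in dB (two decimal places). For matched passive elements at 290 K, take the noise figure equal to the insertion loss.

1.63 dB

Convert to linear (a loss of L dB is a gain of −L dB): F_i = 10^(NF_i/10), G_i = 10^(G_i,dB/10)
  Stage 1: F_1 = 10^(0.600/10) = 1.148, G_1 = 10^(−0.600/10) = 0.8710
  Stage 2: F_2 = 10^(0.840/10) = 1.213, G_2 = 10^(24.1/10) = 257.0
  Stage 3: F_3 = 10^(6.16/10) = 4.130, G_3 = 10^(−5.46/10) = 0.2844
  Stage 4: F_4 = 10^(6.17/10) = 4.140, G_4 = 10^(19.7/10) = 93.33
Friis cascade:
  F = 1.148 + (1.213 − 1)/0.8710 + (4.130 − 1)/223.9 + (4.140 − 1)/63.68 = 1.456
NF = 10 log₁₀(1.456) = 1.63 dB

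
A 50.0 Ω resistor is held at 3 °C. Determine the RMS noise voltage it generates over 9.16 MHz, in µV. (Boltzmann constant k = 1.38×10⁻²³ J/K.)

2.64 µV

T = 3 °C + 273.15 = 276.15 K
V_n = √(4kTRB)
4kTRB = 4 × 1.38×10⁻²³ × 276.15 × 5.00×10¹ × 9.16×10⁶ = 6.98×10⁻¹² V²
V_n = √(6.98×10⁻¹²) = 2.64×10⁻⁶ V = 2.64 µV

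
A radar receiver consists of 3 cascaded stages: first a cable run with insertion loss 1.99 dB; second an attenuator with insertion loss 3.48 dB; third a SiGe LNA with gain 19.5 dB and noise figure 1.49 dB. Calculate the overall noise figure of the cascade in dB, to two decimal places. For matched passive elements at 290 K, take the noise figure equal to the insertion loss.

Convert to linear (a loss of L dB is a gain of −L dB): F_i = 10^(NF_i/10), G_i = 10^(G_i,dB/10)
  Stage 1: F_1 = 10^(1.99/10) = 1.581, G_1 = 10^(−1.99/10) = 0.6324
  Stage 2: F_2 = 10^(3.48/10) = 2.228, G_2 = 10^(−3.48/10) = 0.4487
  Stage 3: F_3 = 10^(1.49/10) = 1.409, G_3 = 10^(19.5/10) = 89.13
Friis cascade:
  F = 1.581 + (2.228 − 1)/0.6324 + (1.409 − 1)/0.2838 = 4.966
NF = 10 log₁₀(4.966) = 6.96 dB

6.96 dB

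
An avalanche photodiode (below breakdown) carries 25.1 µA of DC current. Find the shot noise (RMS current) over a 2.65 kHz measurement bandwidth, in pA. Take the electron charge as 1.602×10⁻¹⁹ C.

146 pA

I_n = √(2qI·B)
2qI·B = 2 × 1.602×10⁻¹⁹ × 2.51×10⁻⁵ × 2.65×10³ = 2.13×10⁻²⁰ A²
I_n = √(2.13×10⁻²⁰) = 1.46×10⁻¹⁰ A = 146 pA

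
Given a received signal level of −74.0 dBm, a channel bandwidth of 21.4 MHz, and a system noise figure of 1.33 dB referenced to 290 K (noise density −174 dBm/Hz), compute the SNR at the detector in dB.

Noise floor: N = −174 + 10 log₁₀(B) + NF
10 log₁₀(2.14×10⁷) = 73.3 dB
N = −174 + 73.3 + 1.33 = −99.37 dBm
SNR = P_sig − N = −74.0 − (−99.37) = 25.37 dB → 25.4 dB

25.4 dB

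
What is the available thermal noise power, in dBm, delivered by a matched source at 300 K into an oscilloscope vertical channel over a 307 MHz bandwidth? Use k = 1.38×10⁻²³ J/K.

P_n = kTB = 1.38×10⁻²³ × 300 × 3.07×10⁸ = 1.27×10⁻¹² W
In dBm: 10 log₁₀(1.27×10⁻¹² / 10⁻³) = −89.0 dBm

−89.0 dBm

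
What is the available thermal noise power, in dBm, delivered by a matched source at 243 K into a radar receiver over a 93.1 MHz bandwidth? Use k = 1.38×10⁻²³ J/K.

−95.1 dBm

P_n = kTB = 1.38×10⁻²³ × 243 × 9.31×10⁷ = 3.12×10⁻¹³ W
In dBm: 10 log₁₀(3.12×10⁻¹³ / 10⁻³) = −95.1 dBm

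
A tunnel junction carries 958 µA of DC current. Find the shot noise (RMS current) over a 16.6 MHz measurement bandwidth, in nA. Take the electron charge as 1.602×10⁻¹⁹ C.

I_n = √(2qI·B)
2qI·B = 2 × 1.602×10⁻¹⁹ × 9.58×10⁻⁴ × 1.66×10⁷ = 5.10×10⁻¹⁵ A²
I_n = √(5.10×10⁻¹⁵) = 7.14×10⁻⁸ A = 71.4 nA

71.4 nA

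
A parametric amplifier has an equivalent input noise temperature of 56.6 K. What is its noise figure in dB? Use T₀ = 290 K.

F = 1 + T_e/T₀ = 1 + 56.6/290 = 1.19517
NF = 10 log₁₀(1.19517) = 0.774 dB

0.774 dB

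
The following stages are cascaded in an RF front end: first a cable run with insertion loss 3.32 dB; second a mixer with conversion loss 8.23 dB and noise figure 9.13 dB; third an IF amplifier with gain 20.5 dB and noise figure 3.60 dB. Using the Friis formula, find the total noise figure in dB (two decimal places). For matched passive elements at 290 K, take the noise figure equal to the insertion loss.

Convert to linear (a loss of L dB is a gain of −L dB): F_i = 10^(NF_i/10), G_i = 10^(G_i,dB/10)
  Stage 1: F_1 = 10^(3.32/10) = 2.148, G_1 = 10^(−3.32/10) = 0.4656
  Stage 2: F_2 = 10^(9.13/10) = 8.185, G_2 = 10^(−8.23/10) = 0.1503
  Stage 3: F_3 = 10^(3.60/10) = 2.291, G_3 = 10^(20.5/10) = 112.2
Friis cascade:
  F = 2.148 + (8.185 − 1)/0.4656 + (2.291 − 1)/0.06998 = 36.02
NF = 10 log₁₀(36.02) = 15.57 dB

15.57 dB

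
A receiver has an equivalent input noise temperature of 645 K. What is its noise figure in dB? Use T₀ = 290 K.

F = 1 + T_e/T₀ = 1 + 645/290 = 3.22414
NF = 10 log₁₀(3.22414) = 5.08 dB

5.08 dB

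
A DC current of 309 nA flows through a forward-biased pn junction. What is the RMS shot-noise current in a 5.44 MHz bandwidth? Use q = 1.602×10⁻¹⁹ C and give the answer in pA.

734 pA

I_n = √(2qI·B)
2qI·B = 2 × 1.602×10⁻¹⁹ × 3.09×10⁻⁷ × 5.44×10⁶ = 5.39×10⁻¹⁹ A²
I_n = √(5.39×10⁻¹⁹) = 7.34×10⁻¹⁰ A = 734 pA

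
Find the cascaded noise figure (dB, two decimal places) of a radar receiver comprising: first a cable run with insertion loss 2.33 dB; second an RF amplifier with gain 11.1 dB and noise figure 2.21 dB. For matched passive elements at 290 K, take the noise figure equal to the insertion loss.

4.54 dB

Convert to linear (a loss of L dB is a gain of −L dB): F_i = 10^(NF_i/10), G_i = 10^(G_i,dB/10)
  Stage 1: F_1 = 10^(2.33/10) = 1.710, G_1 = 10^(−2.33/10) = 0.5848
  Stage 2: F_2 = 10^(2.21/10) = 1.663, G_2 = 10^(11.1/10) = 12.88
Friis cascade:
  F = 1.710 + (1.663 − 1)/0.5848 = 2.844
NF = 10 log₁₀(2.844) = 4.54 dB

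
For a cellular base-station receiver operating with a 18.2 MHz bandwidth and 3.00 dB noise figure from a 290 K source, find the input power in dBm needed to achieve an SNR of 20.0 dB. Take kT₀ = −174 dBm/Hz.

−78.4 dBm

Sensitivity = −174 + 10 log₁₀(B) + NF + SNR_min
= −174 + 72.6 + 3.00 + 20.0
= −78.40 dBm → −78.4 dBm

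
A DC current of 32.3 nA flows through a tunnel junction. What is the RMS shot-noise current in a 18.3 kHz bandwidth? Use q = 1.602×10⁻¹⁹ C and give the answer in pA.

I_n = √(2qI·B)
2qI·B = 2 × 1.602×10⁻¹⁹ × 3.23×10⁻⁸ × 1.83×10⁴ = 1.89×10⁻²² A²
I_n = √(1.89×10⁻²²) = 1.38×10⁻¹¹ A = 13.8 pA

13.8 pA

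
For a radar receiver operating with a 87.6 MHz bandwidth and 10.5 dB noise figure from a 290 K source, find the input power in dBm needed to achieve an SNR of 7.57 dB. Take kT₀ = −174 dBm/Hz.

−76.5 dBm

Sensitivity = −174 + 10 log₁₀(B) + NF + SNR_min
= −174 + 79.43 + 10.5 + 7.57
= −76.50 dBm → −76.5 dBm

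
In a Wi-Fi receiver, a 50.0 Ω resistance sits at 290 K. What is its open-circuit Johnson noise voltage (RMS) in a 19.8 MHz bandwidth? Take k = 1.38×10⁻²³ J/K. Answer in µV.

3.98 µV

V_n = √(4kTRB)
4kTRB = 4 × 1.38×10⁻²³ × 290 × 5.00×10¹ × 1.98×10⁷ = 1.58×10⁻¹¹ V²
V_n = √(1.58×10⁻¹¹) = 3.98×10⁻⁶ V = 3.98 µV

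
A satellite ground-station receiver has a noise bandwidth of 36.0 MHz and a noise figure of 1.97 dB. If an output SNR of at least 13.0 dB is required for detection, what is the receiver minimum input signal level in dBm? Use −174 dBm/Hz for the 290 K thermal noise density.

−83.5 dBm

Sensitivity = −174 + 10 log₁₀(B) + NF + SNR_min
= −174 + 75.56 + 1.97 + 13.0
= −83.47 dBm → −83.5 dBm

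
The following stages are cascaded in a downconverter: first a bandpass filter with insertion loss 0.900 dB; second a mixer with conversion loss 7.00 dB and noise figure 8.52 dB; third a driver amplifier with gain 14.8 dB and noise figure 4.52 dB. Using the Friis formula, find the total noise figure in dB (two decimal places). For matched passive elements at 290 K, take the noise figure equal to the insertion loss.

Convert to linear (a loss of L dB is a gain of −L dB): F_i = 10^(NF_i/10), G_i = 10^(G_i,dB/10)
  Stage 1: F_1 = 10^(0.900/10) = 1.230, G_1 = 10^(−0.900/10) = 0.8128
  Stage 2: F_2 = 10^(8.52/10) = 7.112, G_2 = 10^(−7.00/10) = 0.1995
  Stage 3: F_3 = 10^(4.52/10) = 2.831, G_3 = 10^(14.8/10) = 30.20
Friis cascade:
  F = 1.230 + (7.112 − 1)/0.8128 + (2.831 − 1)/0.1622 = 20.04
NF = 10 log₁₀(20.04) = 13.02 dB

13.02 dB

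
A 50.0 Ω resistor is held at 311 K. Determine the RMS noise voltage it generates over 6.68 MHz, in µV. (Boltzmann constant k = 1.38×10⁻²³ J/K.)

V_n = √(4kTRB)
4kTRB = 4 × 1.38×10⁻²³ × 311 × 5.00×10¹ × 6.68×10⁶ = 5.73×10⁻¹² V²
V_n = √(5.73×10⁻¹²) = 2.39×10⁻⁶ V = 2.39 µV

2.39 µV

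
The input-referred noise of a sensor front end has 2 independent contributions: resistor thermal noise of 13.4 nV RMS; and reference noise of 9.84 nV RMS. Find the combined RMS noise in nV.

16.6 nV

Uncorrelated sources add in power (mean-square): V_tot = √(ΣV_i²)
V_tot = √[(1.34×10⁻⁸)² + (9.84×10⁻⁹)²] = 1.66×10⁻⁸ V = 16.6 nV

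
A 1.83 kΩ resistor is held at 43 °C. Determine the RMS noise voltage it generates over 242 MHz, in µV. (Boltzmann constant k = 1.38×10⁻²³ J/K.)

87.9 µV

T = 43 °C + 273.15 = 316.15 K
V_n = √(4kTRB)
4kTRB = 4 × 1.38×10⁻²³ × 316.15 × 1.83×10³ × 2.42×10⁸ = 7.73×10⁻⁹ V²
V_n = √(7.73×10⁻⁹) = 8.79×10⁻⁵ V = 87.9 µV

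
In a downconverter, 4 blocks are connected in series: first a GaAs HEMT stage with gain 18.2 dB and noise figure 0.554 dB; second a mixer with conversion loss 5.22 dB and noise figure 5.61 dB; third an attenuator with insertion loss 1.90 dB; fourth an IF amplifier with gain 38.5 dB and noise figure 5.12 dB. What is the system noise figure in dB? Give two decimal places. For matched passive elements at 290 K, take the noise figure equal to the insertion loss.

1.40 dB

Convert to linear (a loss of L dB is a gain of −L dB): F_i = 10^(NF_i/10), G_i = 10^(G_i,dB/10)
  Stage 1: F_1 = 10^(0.554/10) = 1.136, G_1 = 10^(18.2/10) = 66.07
  Stage 2: F_2 = 10^(5.61/10) = 3.639, G_2 = 10^(−5.22/10) = 0.3006
  Stage 3: F_3 = 10^(1.90/10) = 1.549, G_3 = 10^(−1.90/10) = 0.6457
  Stage 4: F_4 = 10^(5.12/10) = 3.251, G_4 = 10^(38.5/10) = 7079
Friis cascade:
  F = 1.136 + (3.639 − 1)/66.07 + (1.549 − 1)/19.86 + (3.251 − 1)/12.82 = 1.379
NF = 10 log₁₀(1.379) = 1.40 dB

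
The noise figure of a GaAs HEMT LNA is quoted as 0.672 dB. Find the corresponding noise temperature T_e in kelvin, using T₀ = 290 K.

F = 10^(0.672/10) = 1.16735
T_e = (F − 1)·T₀ = (1.16735 − 1) × 290 = 48.5 K

48.5 K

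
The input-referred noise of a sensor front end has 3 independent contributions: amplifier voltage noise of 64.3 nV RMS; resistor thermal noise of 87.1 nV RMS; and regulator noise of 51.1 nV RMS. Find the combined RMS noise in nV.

Uncorrelated sources add in power (mean-square): V_tot = √(ΣV_i²)
V_tot = √[(6.43×10⁻⁸)² + (8.71×10⁻⁸)² + (5.11×10⁻⁸)²] = 1.20×10⁻⁷ V = 120 nV

120 nV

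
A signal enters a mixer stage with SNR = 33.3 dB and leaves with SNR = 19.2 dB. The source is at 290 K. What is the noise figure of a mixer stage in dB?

14.1 dB

NF (dB) = SNR_in(dB) − SNR_out(dB) when the source is at T₀
NF = 33.3 − 19.2 = 14.1 dB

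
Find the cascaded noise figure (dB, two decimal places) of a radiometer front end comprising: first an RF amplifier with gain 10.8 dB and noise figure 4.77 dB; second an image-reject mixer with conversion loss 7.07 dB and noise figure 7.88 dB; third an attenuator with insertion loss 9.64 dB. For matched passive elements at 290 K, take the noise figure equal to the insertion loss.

Convert to linear (a loss of L dB is a gain of −L dB): F_i = 10^(NF_i/10), G_i = 10^(G_i,dB/10)
  Stage 1: F_1 = 10^(4.77/10) = 2.999, G_1 = 10^(10.8/10) = 12.02
  Stage 2: F_2 = 10^(7.88/10) = 6.138, G_2 = 10^(−7.07/10) = 0.1963
  Stage 3: F_3 = 10^(9.64/10) = 9.204, G_3 = 10^(−9.64/10) = 0.1086
Friis cascade:
  F = 2.999 + (6.138 − 1)/12.02 + (9.204 − 1)/2.360 = 6.902
NF = 10 log₁₀(6.902) = 8.39 dB

8.39 dB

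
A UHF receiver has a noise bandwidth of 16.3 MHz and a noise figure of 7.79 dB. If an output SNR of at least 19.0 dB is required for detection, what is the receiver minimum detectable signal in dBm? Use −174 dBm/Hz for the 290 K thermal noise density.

−75.1 dBm

Sensitivity = −174 + 10 log₁₀(B) + NF + SNR_min
= −174 + 72.12 + 7.79 + 19.0
= −75.09 dBm → −75.1 dBm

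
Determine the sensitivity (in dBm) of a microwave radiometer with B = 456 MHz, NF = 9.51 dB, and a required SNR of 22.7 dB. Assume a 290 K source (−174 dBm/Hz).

−55.2 dBm

Sensitivity = −174 + 10 log₁₀(B) + NF + SNR_min
= −174 + 86.59 + 9.51 + 22.7
= −55.20 dBm → −55.2 dBm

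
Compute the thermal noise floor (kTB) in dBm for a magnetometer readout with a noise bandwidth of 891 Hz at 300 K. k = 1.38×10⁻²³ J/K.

P_n = kTB = 1.38×10⁻²³ × 300 × 8.91×10² = 3.69×10⁻¹⁸ W
In dBm: 10 log₁₀(3.69×10⁻¹⁸ / 10⁻³) = −144.3 dBm

−144.3 dBm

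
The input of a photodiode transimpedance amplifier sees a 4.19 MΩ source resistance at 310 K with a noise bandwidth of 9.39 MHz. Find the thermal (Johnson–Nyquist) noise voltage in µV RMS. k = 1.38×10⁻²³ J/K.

821 µV

V_n = √(4kTRB)
4kTRB = 4 × 1.38×10⁻²³ × 310 × 4.19×10⁶ × 9.39×10⁶ = 6.73×10⁻⁷ V²
V_n = √(6.73×10⁻⁷) = 8.21×10⁻⁴ V = 821 µV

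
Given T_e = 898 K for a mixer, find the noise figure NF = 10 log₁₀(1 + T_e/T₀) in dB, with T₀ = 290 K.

6.12 dB

F = 1 + T_e/T₀ = 1 + 898/290 = 4.09655
NF = 10 log₁₀(4.09655) = 6.12 dB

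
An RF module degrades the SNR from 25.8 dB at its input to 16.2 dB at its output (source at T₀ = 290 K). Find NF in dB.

NF (dB) = SNR_in(dB) − SNR_out(dB) when the source is at T₀
NF = 25.8 − 16.2 = 9.6 dB

9.6 dB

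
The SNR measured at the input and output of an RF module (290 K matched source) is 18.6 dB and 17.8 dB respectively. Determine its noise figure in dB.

0.8 dB

NF (dB) = SNR_in(dB) − SNR_out(dB) when the source is at T₀
NF = 18.6 − 17.8 = 0.8 dB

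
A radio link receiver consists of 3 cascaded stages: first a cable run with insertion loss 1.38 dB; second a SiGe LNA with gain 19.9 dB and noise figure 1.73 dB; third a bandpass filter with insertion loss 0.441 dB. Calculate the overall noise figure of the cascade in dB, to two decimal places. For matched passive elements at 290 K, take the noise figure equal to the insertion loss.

Convert to linear (a loss of L dB is a gain of −L dB): F_i = 10^(NF_i/10), G_i = 10^(G_i,dB/10)
  Stage 1: F_1 = 10^(1.38/10) = 1.374, G_1 = 10^(−1.38/10) = 0.7278
  Stage 2: F_2 = 10^(1.73/10) = 1.489, G_2 = 10^(19.9/10) = 97.72
  Stage 3: F_3 = 10^(0.441/10) = 1.107, G_3 = 10^(−0.441/10) = 0.9034
Friis cascade:
  F = 1.374 + (1.489 − 1)/0.7278 + (1.107 − 1)/71.12 = 2.048
NF = 10 log₁₀(2.048) = 3.11 dB

3.11 dB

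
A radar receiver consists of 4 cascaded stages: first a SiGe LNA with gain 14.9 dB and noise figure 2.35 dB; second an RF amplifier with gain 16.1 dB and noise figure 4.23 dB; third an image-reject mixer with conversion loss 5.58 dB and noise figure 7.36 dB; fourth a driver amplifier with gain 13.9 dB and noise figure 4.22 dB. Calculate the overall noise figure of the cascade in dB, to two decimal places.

Convert to linear (a loss of L dB is a gain of −L dB): F_i = 10^(NF_i/10), G_i = 10^(G_i,dB/10)
  Stage 1: F_1 = 10^(2.35/10) = 1.718, G_1 = 10^(14.9/10) = 30.90
  Stage 2: F_2 = 10^(4.23/10) = 2.649, G_2 = 10^(16.1/10) = 40.74
  Stage 3: F_3 = 10^(7.36/10) = 5.445, G_3 = 10^(−5.58/10) = 0.2767
  Stage 4: F_4 = 10^(4.22/10) = 2.642, G_4 = 10^(13.9/10) = 24.55
Friis cascade:
  F = 1.718 + (2.649 − 1)/30.90 + (5.445 − 1)/1259 + (2.642 − 1)/348.3 = 1.779
NF = 10 log₁₀(1.779) = 2.50 dB

2.50 dB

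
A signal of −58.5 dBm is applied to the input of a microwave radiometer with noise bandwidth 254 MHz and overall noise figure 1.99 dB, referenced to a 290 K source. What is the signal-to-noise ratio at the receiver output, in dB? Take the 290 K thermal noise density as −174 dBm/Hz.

Noise floor: N = −174 + 10 log₁₀(B) + NF
10 log₁₀(2.54×10⁸) = 84.05 dB
N = −174 + 84.05 + 1.99 = −87.96 dBm
SNR = P_sig − N = −58.5 − (−87.96) = 29.46 dB → 29.5 dB

29.5 dB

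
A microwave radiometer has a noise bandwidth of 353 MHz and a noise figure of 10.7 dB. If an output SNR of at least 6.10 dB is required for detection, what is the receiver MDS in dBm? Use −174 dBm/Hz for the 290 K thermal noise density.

−71.7 dBm

Sensitivity = −174 + 10 log₁₀(B) + NF + SNR_min
= −174 + 85.48 + 10.7 + 6.10
= −71.72 dBm → −71.7 dBm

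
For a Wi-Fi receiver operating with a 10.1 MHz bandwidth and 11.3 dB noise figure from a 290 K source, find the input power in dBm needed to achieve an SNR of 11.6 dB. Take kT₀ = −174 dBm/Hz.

−81.1 dBm

Sensitivity = −174 + 10 log₁₀(B) + NF + SNR_min
= −174 + 70.04 + 11.3 + 11.6
= −81.06 dBm → −81.1 dBm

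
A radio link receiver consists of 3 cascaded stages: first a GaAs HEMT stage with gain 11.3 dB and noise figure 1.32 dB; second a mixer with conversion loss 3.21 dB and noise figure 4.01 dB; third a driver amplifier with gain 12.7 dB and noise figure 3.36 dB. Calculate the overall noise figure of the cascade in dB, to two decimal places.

2.17 dB

Convert to linear (a loss of L dB is a gain of −L dB): F_i = 10^(NF_i/10), G_i = 10^(G_i,dB/10)
  Stage 1: F_1 = 10^(1.32/10) = 1.355, G_1 = 10^(11.3/10) = 13.49
  Stage 2: F_2 = 10^(4.01/10) = 2.518, G_2 = 10^(−3.21/10) = 0.4775
  Stage 3: F_3 = 10^(3.36/10) = 2.168, G_3 = 10^(12.7/10) = 18.62
Friis cascade:
  F = 1.355 + (2.518 − 1)/13.49 + (2.168 − 1)/6.442 = 1.649
NF = 10 log₁₀(1.649) = 2.17 dB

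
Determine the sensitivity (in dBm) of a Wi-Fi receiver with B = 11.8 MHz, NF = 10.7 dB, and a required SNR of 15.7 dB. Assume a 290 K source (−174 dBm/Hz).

−76.9 dBm

Sensitivity = −174 + 10 log₁₀(B) + NF + SNR_min
= −174 + 70.72 + 10.7 + 15.7
= −76.88 dBm → −76.9 dBm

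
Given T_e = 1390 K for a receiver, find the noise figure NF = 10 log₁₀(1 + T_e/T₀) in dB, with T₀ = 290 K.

F = 1 + T_e/T₀ = 1 + 1390/290 = 5.7931
NF = 10 log₁₀(5.7931) = 7.63 dB

7.63 dB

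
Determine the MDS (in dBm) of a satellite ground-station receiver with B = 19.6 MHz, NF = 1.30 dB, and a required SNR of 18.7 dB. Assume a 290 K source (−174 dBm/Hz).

Sensitivity = −174 + 10 log₁₀(B) + NF + SNR_min
= −174 + 72.92 + 1.30 + 18.7
= −81.08 dBm → −81.1 dBm

−81.1 dBm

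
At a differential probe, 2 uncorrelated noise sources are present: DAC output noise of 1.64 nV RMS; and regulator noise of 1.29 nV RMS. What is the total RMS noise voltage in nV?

2.09 nV

Uncorrelated sources add in power (mean-square): V_tot = √(ΣV_i²)
V_tot = √[(1.64×10⁻⁹)² + (1.29×10⁻⁹)²] = 2.09×10⁻⁹ V = 2.09 nV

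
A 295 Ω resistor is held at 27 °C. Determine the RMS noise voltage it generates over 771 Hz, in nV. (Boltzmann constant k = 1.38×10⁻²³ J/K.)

T = 27 °C + 273.15 = 300.15 K
V_n = √(4kTRB)
4kTRB = 4 × 1.38×10⁻²³ × 300.15 × 2.95×10² × 7.71×10² = 3.77×10⁻¹⁵ V²
V_n = √(3.77×10⁻¹⁵) = 6.14×10⁻⁸ V = 61.4 nV

61.4 nV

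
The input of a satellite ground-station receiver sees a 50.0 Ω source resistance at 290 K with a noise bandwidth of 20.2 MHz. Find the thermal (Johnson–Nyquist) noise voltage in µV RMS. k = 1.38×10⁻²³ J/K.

V_n = √(4kTRB)
4kTRB = 4 × 1.38×10⁻²³ × 290 × 5.00×10¹ × 2.02×10⁷ = 1.62×10⁻¹¹ V²
V_n = √(1.62×10⁻¹¹) = 4.02×10⁻⁶ V = 4.02 µV

4.02 µV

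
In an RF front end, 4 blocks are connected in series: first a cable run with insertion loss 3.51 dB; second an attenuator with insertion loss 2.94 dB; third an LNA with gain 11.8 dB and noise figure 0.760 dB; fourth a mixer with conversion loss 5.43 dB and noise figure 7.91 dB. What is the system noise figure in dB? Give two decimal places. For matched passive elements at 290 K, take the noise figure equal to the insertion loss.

8.31 dB

Convert to linear (a loss of L dB is a gain of −L dB): F_i = 10^(NF_i/10), G_i = 10^(G_i,dB/10)
  Stage 1: F_1 = 10^(3.51/10) = 2.244, G_1 = 10^(−3.51/10) = 0.4457
  Stage 2: F_2 = 10^(2.94/10) = 1.968, G_2 = 10^(−2.94/10) = 0.5082
  Stage 3: F_3 = 10^(0.760/10) = 1.191, G_3 = 10^(11.8/10) = 15.14
  Stage 4: F_4 = 10^(7.91/10) = 6.180, G_4 = 10^(−5.43/10) = 0.2864
Friis cascade:
  F = 2.244 + (1.968 − 1)/0.4457 + (1.191 − 1)/0.2265 + (6.180 − 1)/3.428 = 6.771
NF = 10 log₁₀(6.771) = 8.31 dB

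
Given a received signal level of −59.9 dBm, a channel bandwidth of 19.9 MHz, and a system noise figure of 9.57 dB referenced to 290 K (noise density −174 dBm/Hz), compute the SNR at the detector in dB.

Noise floor: N = −174 + 10 log₁₀(B) + NF
10 log₁₀(1.99×10⁷) = 72.99 dB
N = −174 + 72.99 + 9.57 = −91.44 dBm
SNR = P_sig − N = −59.9 − (−91.44) = 31.54 dB → 31.5 dB

31.5 dB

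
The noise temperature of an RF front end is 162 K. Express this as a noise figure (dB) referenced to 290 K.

1.93 dB

F = 1 + T_e/T₀ = 1 + 162/290 = 1.55862
NF = 10 log₁₀(1.55862) = 1.93 dB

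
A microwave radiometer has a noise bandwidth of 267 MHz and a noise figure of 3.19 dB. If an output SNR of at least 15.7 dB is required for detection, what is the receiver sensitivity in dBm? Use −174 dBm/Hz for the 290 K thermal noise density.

−70.8 dBm

Sensitivity = −174 + 10 log₁₀(B) + NF + SNR_min
= −174 + 84.27 + 3.19 + 15.7
= −70.84 dBm → −70.8 dBm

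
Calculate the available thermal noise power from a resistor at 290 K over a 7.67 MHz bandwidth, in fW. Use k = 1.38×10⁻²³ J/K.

P_n = kTB = 1.38×10⁻²³ × 290 × 7.67×10⁶ = 3.07×10⁻¹⁴ W = 30.7 fW

30.7 fW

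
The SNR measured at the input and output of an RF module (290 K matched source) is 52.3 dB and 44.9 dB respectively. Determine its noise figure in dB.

NF (dB) = SNR_in(dB) − SNR_out(dB) when the source is at T₀
NF = 52.3 − 44.9 = 7.4 dB

7.4 dB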